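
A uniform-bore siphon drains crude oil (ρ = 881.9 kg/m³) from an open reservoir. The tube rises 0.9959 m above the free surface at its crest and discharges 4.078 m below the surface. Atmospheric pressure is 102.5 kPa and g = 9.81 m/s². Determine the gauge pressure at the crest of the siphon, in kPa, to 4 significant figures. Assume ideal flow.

The outlet speed comes from Torricelli: v = √(2g·4.078) = 8.945 m/s.
With constant cross-section the crest speed equals v; applying Bernoulli from the surface up to the crest, P_top = P_atm − ½ρv² − ρg·h_top.
P_top = 102500 − ½·881.9·8.945² − 881.9·9.81·0.9959 = 58600 Pa. So P_gauge = P_top − P_atm = -43900 Pa.

P_gauge = -43.90 kPa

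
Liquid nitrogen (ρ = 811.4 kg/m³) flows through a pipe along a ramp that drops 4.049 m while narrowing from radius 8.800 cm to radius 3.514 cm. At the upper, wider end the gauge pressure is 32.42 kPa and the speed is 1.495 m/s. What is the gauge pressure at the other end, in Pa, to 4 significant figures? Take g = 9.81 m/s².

Mass conservation (A₁v₁ = A₂v₂) gives v₂ = 1.495 × 243.3/38.79 = 9.376 m/s.
Bernoulli: P₁ + ½ρv₁² + ρg h₁ = P₂ + ½ρv₂² + ρg h₂, so P₂ = P₁ + ½ρ(v₁² − v₂²) − ρg(h₂ − h₁).
P₂ = 32420 + ½·811.4·(1.495² − 9.376²) − 811.4·9.81·(−4.049) = 32420 + (-34760) − (-32230) = 29890 Pa.

P₂ = 29890 Pa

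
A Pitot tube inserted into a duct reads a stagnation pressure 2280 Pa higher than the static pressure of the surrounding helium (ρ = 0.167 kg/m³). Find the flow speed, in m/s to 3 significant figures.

165 m/s

At the stagnation point the flow is brought to rest, so Bernoulli gives P_stag − P_static = ½ρv².
v = √(2ΔP/ρ) = √(2·2280/0.167) = 165 m/s.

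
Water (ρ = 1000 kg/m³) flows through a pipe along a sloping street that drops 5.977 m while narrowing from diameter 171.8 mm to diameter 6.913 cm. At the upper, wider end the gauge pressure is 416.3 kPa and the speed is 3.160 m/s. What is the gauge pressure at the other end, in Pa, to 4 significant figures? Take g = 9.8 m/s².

289400 Pa

The volume flow rate is constant, so v₂ = (A₁/A₂)v₁ = (231.8/37.53)·3.160 = 19.52 m/s.
Bernoulli: P₁ + ½ρv₁² + ρg h₁ = P₂ + ½ρv₂² + ρg h₂, so P₂ = P₁ + ½ρ(v₁² − v₂²) − ρg(h₂ − h₁).
P₂ = 416300 + ½·1000·(3.160² − 19.52²) − 1000·9.8·(−5.977) = 416300 + (-185500) − (-58570) = 289400 Pa.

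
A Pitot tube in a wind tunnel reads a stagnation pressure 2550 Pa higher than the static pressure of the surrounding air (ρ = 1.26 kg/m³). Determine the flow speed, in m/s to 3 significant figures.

v = 63.6 m/s

Bernoulli between the free stream and the stagnation point: ½ρv² = P_stag − P_static.
v = √(2ΔP/ρ) = √(2·2550/1.26) = 63.6 m/s.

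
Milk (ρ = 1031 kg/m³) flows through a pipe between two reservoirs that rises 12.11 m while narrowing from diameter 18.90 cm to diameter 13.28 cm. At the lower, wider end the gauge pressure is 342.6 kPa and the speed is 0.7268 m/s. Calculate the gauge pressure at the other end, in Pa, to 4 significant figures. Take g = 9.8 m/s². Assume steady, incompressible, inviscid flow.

P₂ ≈ 219400 Pa

The volume flow rate is constant, so v₂ = (A₁/A₂)v₁ = (280.6/138.5)·0.7268 = 1.472 m/s.
Energy conservation along the streamline gives P₂ = P₁ − ½ρ(v₂² − v₁²) − ρg(h₂ − h₁).
P₂ = 342600 + ½·1031·(0.7268² − 1.472²) − 1031·9.8·(+12.11) = 342600 + (-844.8) − (122400) = 219400 Pa.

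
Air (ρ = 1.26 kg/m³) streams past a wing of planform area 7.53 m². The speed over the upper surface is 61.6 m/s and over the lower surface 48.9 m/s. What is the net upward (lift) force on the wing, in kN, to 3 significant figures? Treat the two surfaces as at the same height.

F ≈ 6.66 kN

With equal heights on the two surfaces, Bernoulli gives P_lower − P_upper = ½ρ(v_upper² − v_lower²).
ΔP = ½·1.26·(61.6² − 48.9²) = 884 Pa.
Lift = ΔP · A = 884 × 7.53 = 6660 N.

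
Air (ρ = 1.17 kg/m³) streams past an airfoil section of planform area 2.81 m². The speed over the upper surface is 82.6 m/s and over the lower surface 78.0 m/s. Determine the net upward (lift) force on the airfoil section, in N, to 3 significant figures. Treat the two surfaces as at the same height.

The faster flow above has the lower pressure; Bernoulli (same height) gives ΔP = ½ρ(v_up² − v_low²).
ΔP = ½·1.17·(82.6² − 78.0²) = 432 Pa.
Lift = ΔP · A = 432 × 2.81 = 1210 N.

1210 N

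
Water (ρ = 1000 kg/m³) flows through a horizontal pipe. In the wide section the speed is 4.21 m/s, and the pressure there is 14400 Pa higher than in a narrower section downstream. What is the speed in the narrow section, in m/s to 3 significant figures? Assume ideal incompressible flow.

Horizontal Bernoulli: P₁ + ½ρv₁² = P₂ + ½ρv₂², so v₂² = v₁² + 2(P₁ − P₂)/ρ.
v₂ = √(4.21² + 2·14400/1000) = √(17.7 + 28.8) = 6.82 m/s.

v₂ = 6.82 m/s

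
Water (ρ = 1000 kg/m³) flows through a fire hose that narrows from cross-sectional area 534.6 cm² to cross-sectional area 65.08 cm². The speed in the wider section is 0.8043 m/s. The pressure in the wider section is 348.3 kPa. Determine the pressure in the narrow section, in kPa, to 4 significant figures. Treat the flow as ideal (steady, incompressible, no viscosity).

P₂ ≈ 326.8 kPa

The volume flow rate is constant, so v₂ = (A₁/A₂)v₁ = (534.6/65.08)·0.8043 = 6.607 m/s.
With no height change, Bernoulli's equation is P₁ + ½ρv₁² = P₂ + ½ρv₂².
P₂ = P₁ − ½ρ(v₂² − v₁²) = 348300 − ½·1000·(6.607² − 0.8043²) = 348300 − 21500 = 326800 Pa.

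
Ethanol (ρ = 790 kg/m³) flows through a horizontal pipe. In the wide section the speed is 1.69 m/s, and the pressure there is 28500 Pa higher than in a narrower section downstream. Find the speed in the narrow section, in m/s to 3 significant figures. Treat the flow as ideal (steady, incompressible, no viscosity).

Horizontal Bernoulli: P₁ + ½ρv₁² = P₂ + ½ρv₂², so v₂² = v₁² + 2(P₁ − P₂)/ρ.
v₂ = √(1.69² + 2·28500/790) = √(2.86 + 72.2) = 8.66 m/s.

v₂ ≈ 8.66 m/s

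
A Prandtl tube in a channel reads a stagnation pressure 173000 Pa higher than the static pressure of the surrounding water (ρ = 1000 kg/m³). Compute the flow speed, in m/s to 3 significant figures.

The dynamic pressure equals the rise in static pressure at the stagnation point: ΔP = ½ρv².
v = √(2ΔP/ρ) = √(2·173000/1000) = 18.6 m/s.

18.6 m/s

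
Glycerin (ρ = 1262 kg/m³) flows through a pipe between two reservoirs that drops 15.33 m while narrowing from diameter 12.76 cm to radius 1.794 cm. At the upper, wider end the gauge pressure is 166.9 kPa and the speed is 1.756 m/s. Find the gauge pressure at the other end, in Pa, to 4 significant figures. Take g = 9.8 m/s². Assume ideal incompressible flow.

By continuity, v₂ = v₁·A₁/A₂ = 1.756·(127.9/10.11) = 22.21 m/s.
Bernoulli: P₁ + ½ρv₁² + ρg h₁ = P₂ + ½ρv₂² + ρg h₂, so P₂ = P₁ + ½ρ(v₁² − v₂²) − ρg(h₂ − h₁).
P₂ = 166900 + ½·1262·(1.756² − 22.21²) − 1262·9.8·(−15.33) = 166900 + (-309300) − (-189600) = 47220 Pa.

47220 Pa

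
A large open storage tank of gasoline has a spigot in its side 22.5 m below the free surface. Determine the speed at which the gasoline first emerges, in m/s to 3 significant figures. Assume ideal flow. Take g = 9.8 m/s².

v ≈ 21.0 m/s

The surface is effectively still and both ends are open, so ½v² = gh and v = √(2·9.8·22.5) = 21.0 m/s.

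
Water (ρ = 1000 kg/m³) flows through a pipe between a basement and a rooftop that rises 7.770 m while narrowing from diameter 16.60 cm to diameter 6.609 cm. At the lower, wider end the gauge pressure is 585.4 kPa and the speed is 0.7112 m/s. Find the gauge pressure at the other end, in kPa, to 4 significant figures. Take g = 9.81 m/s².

Continuity gives A₁v₁ = A₂v₂, so v₂ = (216.4 cm²)/(34.31 cm²) × 0.7112 m/s = 4.487 m/s.
Energy conservation along the streamline gives P₂ = P₁ − ½ρ(v₂² − v₁²) − ρg(h₂ − h₁).
P₂ = 585400 + ½·1000·(0.7112² − 4.487²) − 1000·9.81·(+7.770) = 585400 + (-9813) − (76220) = 499400 Pa.

499.4 kPa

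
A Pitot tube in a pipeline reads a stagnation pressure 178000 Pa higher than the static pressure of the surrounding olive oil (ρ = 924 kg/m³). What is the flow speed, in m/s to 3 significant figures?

Bernoulli between the free stream and the stagnation point: ½ρv² = P_stag − P_static.
v = √(2ΔP/ρ) = √(2·178000/924) = 19.6 m/s.

v ≈ 19.6 m/s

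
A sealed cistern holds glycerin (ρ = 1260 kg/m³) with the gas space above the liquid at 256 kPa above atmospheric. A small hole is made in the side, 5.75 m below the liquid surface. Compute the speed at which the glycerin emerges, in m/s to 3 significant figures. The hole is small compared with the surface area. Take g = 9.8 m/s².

v = 22.8 m/s

Take point 1 at the surface (v₁ ≈ 0) and point 2 at the hole (at atmospheric pressure). Bernoulli: P₁ + ρg h = P_atm + ½ρv₂².
With P₁ − P_atm = 256000 Pa, v₂ = √(2gh + 2ΔP/ρ) = √(2·9.8·5.75 + 2·256000/1260) = 22.8 m/s.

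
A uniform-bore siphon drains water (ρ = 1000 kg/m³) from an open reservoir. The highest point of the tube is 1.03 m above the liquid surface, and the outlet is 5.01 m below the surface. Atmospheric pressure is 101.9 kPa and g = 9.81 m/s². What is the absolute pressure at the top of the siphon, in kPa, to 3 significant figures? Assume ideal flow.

P_top ≈ 42.6 kPa

Bernoulli surface→outlet gives ½v² = g·h_out, so v = √(2·9.81·5.01) = 9.91 m/s.
Continuity keeps v the same throughout the tube; from surface to crest, P_atm + 0 = P_top + ½ρv² + ρg·h_top.
P_top = 101900 − ½·1000·9.91² − 1000·9.81·1.03 = 42600 Pa.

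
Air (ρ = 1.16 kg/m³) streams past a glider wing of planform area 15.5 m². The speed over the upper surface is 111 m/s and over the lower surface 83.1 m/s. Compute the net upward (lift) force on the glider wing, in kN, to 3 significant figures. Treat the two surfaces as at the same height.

F = 48.7 kN

From P + ½ρv² = const at equal height, P_low − P_up = ½ρ(v_up² − v_low²).
ΔP = ½·1.16·(111² − 83.1²) = 3140 Pa.
Lift = ΔP · A = 3140 × 15.5 = 48700 N.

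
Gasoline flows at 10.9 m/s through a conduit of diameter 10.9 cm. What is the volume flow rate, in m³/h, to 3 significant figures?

Q = A·v = 0.00933 m² × 10.9 m/s = 0.102 m³/s.
Converting: 0.102 m³/s × 3600 = 366 m³/h.

Q ≈ 366 m³/h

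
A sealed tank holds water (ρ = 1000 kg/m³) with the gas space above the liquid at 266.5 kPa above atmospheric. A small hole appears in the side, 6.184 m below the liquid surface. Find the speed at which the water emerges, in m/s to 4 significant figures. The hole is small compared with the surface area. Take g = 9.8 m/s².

Take point 1 at the surface (v₁ ≈ 0) and point 2 at the hole (at atmospheric pressure). Bernoulli: P₁ + ρg h = P_atm + ½ρv₂².
With P₁ − P_atm = 266500 Pa, v₂ = √(2gh + 2ΔP/ρ) = √(2·9.8·6.184 + 2·266500/1000) = 25.58 m/s.

25.58 m/s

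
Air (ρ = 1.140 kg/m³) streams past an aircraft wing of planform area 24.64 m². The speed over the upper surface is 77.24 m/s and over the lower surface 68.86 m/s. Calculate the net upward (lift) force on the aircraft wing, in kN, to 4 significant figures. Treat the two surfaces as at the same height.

F ≈ 17.20 kN

From P + ½ρv² = const at equal height, P_low − P_up = ½ρ(v_up² − v_low²).
ΔP = ½·1.140·(77.24² − 68.86²) = 697.9 Pa.
Lift = ΔP · A = 697.9 × 24.64 = 17200 N.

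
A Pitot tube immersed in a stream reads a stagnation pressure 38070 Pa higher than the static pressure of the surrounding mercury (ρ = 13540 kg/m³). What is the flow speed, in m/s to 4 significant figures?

At the stagnation point the flow is brought to rest, so Bernoulli gives P_stag − P_static = ½ρv².
v = √(2ΔP/ρ) = √(2·38070/13540) = 2.371 m/s.

v = 2.371 m/s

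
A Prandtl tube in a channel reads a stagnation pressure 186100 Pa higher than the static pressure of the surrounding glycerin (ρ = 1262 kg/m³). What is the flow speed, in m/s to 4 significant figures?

v ≈ 17.17 m/s

The dynamic pressure equals the rise in static pressure at the stagnation point: ΔP = ½ρv².
v = √(2ΔP/ρ) = √(2·186100/1262) = 17.17 m/s.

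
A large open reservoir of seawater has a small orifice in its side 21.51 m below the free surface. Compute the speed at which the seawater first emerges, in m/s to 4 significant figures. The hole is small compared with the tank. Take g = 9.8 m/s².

With the surface at rest and both surface and jet at atmospheric pressure, Bernoulli gives ρg h = ½ρv², so v = √(2gh) = √(2·9.8·21.51) = 20.53 m/s.

v = 20.53 m/s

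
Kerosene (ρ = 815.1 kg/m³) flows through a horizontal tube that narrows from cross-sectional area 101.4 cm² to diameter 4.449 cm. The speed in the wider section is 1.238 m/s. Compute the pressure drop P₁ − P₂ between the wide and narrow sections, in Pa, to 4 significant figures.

Mass conservation (A₁v₁ = A₂v₂) gives v₂ = 1.238 × 101.4/15.55 = 8.075 m/s.
The pipe is horizontal, so Bernoulli reduces to P₁ + ½ρv₁² = P₂ + ½ρv₂².
P₁ − P₂ = ½·815.1·(8.075² − 1.238²) = ½·815.1·63.67 = 25950 Pa.

ΔP ≈ 25950 Pa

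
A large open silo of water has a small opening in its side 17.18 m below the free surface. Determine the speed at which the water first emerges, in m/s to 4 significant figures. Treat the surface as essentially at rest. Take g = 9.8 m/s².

With the surface at rest and both surface and jet at atmospheric pressure, Bernoulli gives ρg h = ½ρv², so v = √(2gh) = √(2·9.8·17.18) = 18.35 m/s.

v ≈ 18.35 m/s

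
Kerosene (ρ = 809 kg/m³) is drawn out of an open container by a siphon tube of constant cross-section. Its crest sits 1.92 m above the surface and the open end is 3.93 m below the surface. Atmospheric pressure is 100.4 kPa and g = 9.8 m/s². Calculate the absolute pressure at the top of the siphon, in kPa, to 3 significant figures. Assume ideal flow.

P_top ≈ 54.0 kPa

Bernoulli surface→outlet gives ½v² = g·h_out, so v = √(2·9.8·3.93) = 8.78 m/s.
The bore is uniform, so the speed at the crest is the same v. Bernoulli surface→crest: P_atm = P_top + ½ρv² + ρg·h_top.
P_top = 100400 − ½·809·8.78² − 809·9.8·1.92 = 54000 Pa.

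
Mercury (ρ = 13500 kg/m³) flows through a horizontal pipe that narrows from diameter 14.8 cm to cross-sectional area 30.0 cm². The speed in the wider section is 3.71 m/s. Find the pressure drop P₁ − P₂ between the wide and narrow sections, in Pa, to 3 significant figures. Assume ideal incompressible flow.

By continuity, v₂ = v₁·A₁/A₂ = 3.71·(172/30.0) = 21.3 m/s.
Bernoulli (h₁ = h₂): P₁ − P₂ = ½ρ(v₂² − v₁²).
P₁ − P₂ = ½·13500·(21.3² − 3.71²) = ½·13500·439 = 2960000 Pa.

ΔP ≈ 2960000 Pa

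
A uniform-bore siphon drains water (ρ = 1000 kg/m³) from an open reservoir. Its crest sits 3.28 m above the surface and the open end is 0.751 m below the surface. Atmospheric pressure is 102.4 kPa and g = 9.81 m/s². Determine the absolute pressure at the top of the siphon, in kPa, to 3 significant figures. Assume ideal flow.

The outlet speed comes from Torricelli: v = √(2g·0.751) = 3.84 m/s.
The bore is uniform, so the speed at the crest is the same v. Bernoulli surface→crest: P_atm = P_top + ½ρv² + ρg·h_top.
P_top = 102400 − ½·1000·3.84² − 1000·9.81·3.28 = 62900 Pa.

62.9 kPa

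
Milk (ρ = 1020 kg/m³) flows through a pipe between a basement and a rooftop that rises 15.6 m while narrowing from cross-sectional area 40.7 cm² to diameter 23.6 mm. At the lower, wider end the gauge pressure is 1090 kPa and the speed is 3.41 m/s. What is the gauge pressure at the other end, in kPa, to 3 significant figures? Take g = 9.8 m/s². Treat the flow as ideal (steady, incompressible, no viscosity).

Continuity gives A₁v₁ = A₂v₂, so v₂ = (40.7 cm²)/(4.37 cm²) × 3.41 m/s = 31.7 m/s.
Applying Bernoulli between the two ends and solving for P₂: P₂ = P₁ + ½ρ(v₁² − v₂²) − ρgΔh.
P₂ = 1090000 + ½·1020·(3.41² − 31.7²) − 1020·9.8·(+15.6) = 1090000 + (-507000) − (156000) = 427000 Pa.

P₂ ≈ 427 kPa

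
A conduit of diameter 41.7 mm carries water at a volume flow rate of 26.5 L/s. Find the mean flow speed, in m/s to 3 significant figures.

v = 19.4 m/s

Q = 26.5 L/s = 0.0265 m³/s.
v = Q/A = 0.0265 / 0.00137 = 19.4 m/s.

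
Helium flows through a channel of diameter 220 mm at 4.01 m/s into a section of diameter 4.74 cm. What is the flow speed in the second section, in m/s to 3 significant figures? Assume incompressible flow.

The volume flow rate is constant, so v₂ = (A₁/A₂)v₁ = (380/17.6)·4.01 = 86.4 m/s.

v₂ ≈ 86.4 m/s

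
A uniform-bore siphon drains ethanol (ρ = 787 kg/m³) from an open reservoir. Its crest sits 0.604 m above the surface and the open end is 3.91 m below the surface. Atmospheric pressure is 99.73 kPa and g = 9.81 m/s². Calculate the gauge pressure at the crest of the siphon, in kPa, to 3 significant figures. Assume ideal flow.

The outlet speed comes from Torricelli: v = √(2g·3.91) = 8.76 m/s.
The bore is uniform, so the speed at the crest is the same v. Bernoulli surface→crest: P_atm = P_top + ½ρv² + ρg·h_top.
P_top = 99730 − ½·787·8.76² − 787·9.81·0.604 = 64900 Pa. So P_gauge = P_top − P_atm = -34900 Pa.

P_gauge ≈ -34.9 kPa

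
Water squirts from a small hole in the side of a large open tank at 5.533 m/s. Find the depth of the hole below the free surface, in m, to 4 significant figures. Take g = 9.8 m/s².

Inverting v = √(2gh) gives h = v² / 2g.
h = 5.533²/(2·9.8) = 30.61/19.60 = 1.562 m.

h = 1.562 m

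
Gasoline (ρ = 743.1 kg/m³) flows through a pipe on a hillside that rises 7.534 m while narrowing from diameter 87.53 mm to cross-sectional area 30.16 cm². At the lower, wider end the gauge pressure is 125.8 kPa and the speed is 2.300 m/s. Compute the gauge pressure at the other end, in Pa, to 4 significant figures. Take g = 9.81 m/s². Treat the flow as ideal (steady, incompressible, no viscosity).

Mass conservation (A₁v₁ = A₂v₂) gives v₂ = 2.300 × 60.17/30.16 = 4.589 m/s.
Applying Bernoulli between the two ends and solving for P₂: P₂ = P₁ + ½ρ(v₁² − v₂²) − ρgΔh.
P₂ = 125800 + ½·743.1·(2.300² − 4.589²) − 743.1·9.81·(+7.534) = 125800 + (-5858) − (54920) = 65020 Pa.

P₂ ≈ 65020 Pa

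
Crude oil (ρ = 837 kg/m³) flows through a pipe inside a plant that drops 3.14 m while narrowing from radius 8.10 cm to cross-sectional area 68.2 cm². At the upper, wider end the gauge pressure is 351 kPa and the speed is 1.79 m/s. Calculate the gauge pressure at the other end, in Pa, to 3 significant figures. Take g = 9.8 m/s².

Mass conservation (A₁v₁ = A₂v₂) gives v₂ = 1.79 × 206/68.2 = 5.41 m/s.
Energy conservation along the streamline gives P₂ = P₁ − ½ρ(v₂² − v₁²) − ρg(h₂ − h₁).
P₂ = 351000 + ½·837·(1.79² − 5.41²) − 837·9.8·(−3.14) = 351000 + (-10900) − (-25800) = 366000 Pa.

P₂ = 366000 Pa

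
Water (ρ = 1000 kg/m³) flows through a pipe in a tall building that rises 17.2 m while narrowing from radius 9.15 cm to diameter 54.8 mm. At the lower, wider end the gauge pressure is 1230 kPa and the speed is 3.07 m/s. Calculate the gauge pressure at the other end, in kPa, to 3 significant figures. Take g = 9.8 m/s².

The volume flow rate is constant, so v₂ = (A₁/A₂)v₁ = (263/23.6)·3.07 = 34.2 m/s.
Bernoulli: P₁ + ½ρv₁² + ρg h₁ = P₂ + ½ρv₂² + ρg h₂, so P₂ = P₁ + ½ρ(v₁² − v₂²) − ρg(h₂ − h₁).
P₂ = 1230000 + ½·1000·(3.07² − 34.2²) − 1000·9.8·(+17.2) = 1230000 + (-581000) − (169000) = 480000 Pa.

480 kPa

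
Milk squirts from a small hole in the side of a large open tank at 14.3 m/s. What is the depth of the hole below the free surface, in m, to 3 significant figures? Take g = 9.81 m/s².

h ≈ 10.4 m

Torricelli: v = √(2gh), so h = v²/(2g).
h = 14.3²/(2·9.81) = 204/19.62 = 10.4 m.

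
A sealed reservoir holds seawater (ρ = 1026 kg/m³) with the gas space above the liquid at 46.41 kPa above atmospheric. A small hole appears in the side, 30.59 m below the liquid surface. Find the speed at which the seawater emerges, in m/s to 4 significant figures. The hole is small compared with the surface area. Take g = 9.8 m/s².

Take point 1 at the surface (v₁ ≈ 0) and point 2 at the hole (at atmospheric pressure). Bernoulli: P₁ + ρg h = P_atm + ½ρv₂².
With P₁ − P_atm = 46410 Pa, v₂ = √(2gh + 2ΔP/ρ) = √(2·9.8·30.59 + 2·46410/1026) = 26.27 m/s.

26.27 m/s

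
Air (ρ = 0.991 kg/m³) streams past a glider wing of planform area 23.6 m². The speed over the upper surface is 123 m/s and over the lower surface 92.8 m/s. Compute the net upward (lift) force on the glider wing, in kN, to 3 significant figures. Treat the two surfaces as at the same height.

From P + ½ρv² = const at equal height, P_low − P_up = ½ρ(v_up² − v_low²).
ΔP = ½·0.991·(123² − 92.8²) = 3230 Pa.
Lift = ΔP · A = 3230 × 23.6 = 76200 N.

76.2 kN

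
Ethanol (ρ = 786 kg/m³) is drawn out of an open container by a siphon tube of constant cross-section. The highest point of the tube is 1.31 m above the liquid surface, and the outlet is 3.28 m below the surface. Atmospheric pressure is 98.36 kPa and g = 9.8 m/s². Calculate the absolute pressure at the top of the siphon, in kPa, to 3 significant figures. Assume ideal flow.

P_top ≈ 63.0 kPa

From the surface to the outlet (both open to atmosphere, surface at rest): v = √(2g·h_out) = √(2·9.8·3.28) = 8.02 m/s.
The bore is uniform, so the speed at the crest is the same v. Bernoulli surface→crest: P_atm = P_top + ½ρv² + ρg·h_top.
P_top = 98360 − ½·786·8.02² − 786·9.8·1.31 = 63000 Pa.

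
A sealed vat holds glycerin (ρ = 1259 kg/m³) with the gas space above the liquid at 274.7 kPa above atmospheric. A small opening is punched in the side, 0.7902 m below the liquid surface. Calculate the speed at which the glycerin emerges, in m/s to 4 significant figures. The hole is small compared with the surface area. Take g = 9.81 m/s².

v ≈ 21.26 m/s

Take point 1 at the surface (v₁ ≈ 0) and point 2 at the hole (at atmospheric pressure). Bernoulli: P₁ + ρg h = P_atm + ½ρv₂².
With P₁ − P_atm = 274700 Pa, v₂ = √(2gh + 2ΔP/ρ) = √(2·9.81·0.7902 + 2·274700/1259) = 21.26 m/s.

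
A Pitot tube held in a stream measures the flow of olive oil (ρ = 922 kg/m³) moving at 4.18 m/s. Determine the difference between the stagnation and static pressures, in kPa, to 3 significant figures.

ΔP ≈ 8.05 kPa

Bernoulli between the free stream and the stagnation point: ½ρv² = P_stag − P_static.
ΔP = ½·922·4.18² = 8050 Pa.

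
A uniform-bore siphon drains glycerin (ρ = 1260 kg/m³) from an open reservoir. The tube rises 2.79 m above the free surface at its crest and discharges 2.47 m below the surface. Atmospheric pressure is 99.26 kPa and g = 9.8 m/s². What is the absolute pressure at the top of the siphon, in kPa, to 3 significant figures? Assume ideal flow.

34.3 kPa

From the surface to the outlet (both open to atmosphere, surface at rest): v = √(2g·h_out) = √(2·9.8·2.47) = 6.96 m/s.
Continuity keeps v the same throughout the tube; from surface to crest, P_atm + 0 = P_top + ½ρv² + ρg·h_top.
P_top = 99260 − ½·1260·6.96² − 1260·9.8·2.79 = 34300 Pa.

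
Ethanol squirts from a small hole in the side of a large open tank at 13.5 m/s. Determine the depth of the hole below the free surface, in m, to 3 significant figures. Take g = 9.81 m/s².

Torricelli: v = √(2gh), so h = v²/(2g).
h = 13.5²/(2·9.81) = 182/19.62 = 9.29 m.

9.29 m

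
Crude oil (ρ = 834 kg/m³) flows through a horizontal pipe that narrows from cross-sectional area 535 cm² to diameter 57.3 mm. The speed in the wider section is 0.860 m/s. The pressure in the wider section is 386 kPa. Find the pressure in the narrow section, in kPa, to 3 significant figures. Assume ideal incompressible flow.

The volume flow rate is constant, so v₂ = (A₁/A₂)v₁ = (535/25.8)·0.860 = 17.8 m/s.
Along the horizontal streamline, P + ½ρv² is constant.
P₂ = P₁ − ½ρ(v₂² − v₁²) = 386000 − ½·834·(17.8² − 0.860²) = 386000 − 132000 = 254000 Pa.

P₂ ≈ 254 kPa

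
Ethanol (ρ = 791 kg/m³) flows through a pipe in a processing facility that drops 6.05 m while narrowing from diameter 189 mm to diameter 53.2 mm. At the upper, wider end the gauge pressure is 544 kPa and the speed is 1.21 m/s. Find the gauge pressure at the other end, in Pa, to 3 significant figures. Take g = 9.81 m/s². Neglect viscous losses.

By continuity, v₂ = v₁·A₁/A₂ = 1.21·(281/22.2) = 15.3 m/s.
Applying Bernoulli between the two ends and solving for P₂: P₂ = P₁ + ½ρ(v₁² − v₂²) − ρgΔh.
P₂ = 544000 + ½·791·(1.21² − 15.3²) − 791·9.81·(−6.05) = 544000 + (-91700) − (-46900) = 499000 Pa.

P₂ ≈ 499000 Pa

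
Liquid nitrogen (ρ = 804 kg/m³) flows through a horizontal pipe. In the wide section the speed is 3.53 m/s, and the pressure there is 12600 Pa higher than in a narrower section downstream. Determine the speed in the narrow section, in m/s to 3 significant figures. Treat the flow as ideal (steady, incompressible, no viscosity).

Along the level pipe P + ½ρv² is conserved, hence v₂² = v₁² + 2(P₁ − P₂)/ρ.
v₂ = √(3.53² + 2·12600/804) = √(12.5 + 31.3) = 6.62 m/s.

v₂ ≈ 6.62 m/s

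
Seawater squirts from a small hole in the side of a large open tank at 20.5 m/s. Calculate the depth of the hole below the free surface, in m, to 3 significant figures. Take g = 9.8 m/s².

h = 21.4 m

For a small hole in a large open tank, ½v² = gh, giving h = v²/(2g).
h = 20.5²/(2·9.8) = 420/19.60 = 21.4 m.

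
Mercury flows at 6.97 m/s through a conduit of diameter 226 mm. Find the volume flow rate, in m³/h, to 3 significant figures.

Q ≈ 1010 m³/h

Q = A·v = 0.0401 m² × 6.97 m/s = 0.280 m³/s.
Converting: 0.280 m³/s × 3600 = 1010 m³/h.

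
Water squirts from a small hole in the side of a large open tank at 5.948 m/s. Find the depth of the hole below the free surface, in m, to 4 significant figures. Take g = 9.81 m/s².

h ≈ 1.803 m

Inverting v = √(2gh) gives h = v² / 2g.
h = 5.948²/(2·9.81) = 35.38/19.62 = 1.803 m.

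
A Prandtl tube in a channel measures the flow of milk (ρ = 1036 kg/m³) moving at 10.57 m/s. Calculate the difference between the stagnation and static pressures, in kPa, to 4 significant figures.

The dynamic pressure equals the rise in static pressure at the stagnation point: ΔP = ½ρv².
ΔP = ½·1036·10.57² = 57870 Pa.

ΔP ≈ 57.87 kPa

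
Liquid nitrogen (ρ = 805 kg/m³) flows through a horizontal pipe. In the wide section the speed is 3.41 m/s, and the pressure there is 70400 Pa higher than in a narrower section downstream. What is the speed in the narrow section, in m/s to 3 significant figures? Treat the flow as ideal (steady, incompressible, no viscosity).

Along the level pipe P + ½ρv² is conserved, hence v₂² = v₁² + 2(P₁ − P₂)/ρ.
v₂ = √(3.41² + 2·70400/805) = √(11.6 + 175) = 13.7 m/s.

v₂ ≈ 13.7 m/s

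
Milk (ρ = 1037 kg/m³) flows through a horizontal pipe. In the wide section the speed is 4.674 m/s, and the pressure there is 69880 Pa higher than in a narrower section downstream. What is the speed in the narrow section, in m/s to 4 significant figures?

v₂ ≈ 12.51 m/s

Horizontal Bernoulli: P₁ + ½ρv₁² = P₂ + ½ρv₂², so v₂² = v₁² + 2(P₁ − P₂)/ρ.
v₂ = √(4.674² + 2·69880/1037) = √(21.85 + 134.8) = 12.51 m/s.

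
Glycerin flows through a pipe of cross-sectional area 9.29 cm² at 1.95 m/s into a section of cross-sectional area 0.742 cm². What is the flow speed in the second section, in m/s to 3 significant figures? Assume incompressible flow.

Continuity gives A₁v₁ = A₂v₂, so v₂ = (9.29 cm²)/(0.742 cm²) × 1.95 m/s = 24.4 m/s.

v₂ = 24.4 m/s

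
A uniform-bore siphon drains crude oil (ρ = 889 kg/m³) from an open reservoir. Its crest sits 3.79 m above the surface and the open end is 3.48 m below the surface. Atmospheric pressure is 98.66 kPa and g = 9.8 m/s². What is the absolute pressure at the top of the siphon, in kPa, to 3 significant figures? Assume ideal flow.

P_top = 35.3 kPa

Bernoulli surface→outlet gives ½v² = g·h_out, so v = √(2·9.8·3.48) = 8.26 m/s.
With constant cross-section the crest speed equals v; applying Bernoulli from the surface up to the crest, P_top = P_atm − ½ρv² − ρg·h_top.
P_top = 98660 − ½·889·8.26² − 889·9.8·3.79 = 35300 Pa.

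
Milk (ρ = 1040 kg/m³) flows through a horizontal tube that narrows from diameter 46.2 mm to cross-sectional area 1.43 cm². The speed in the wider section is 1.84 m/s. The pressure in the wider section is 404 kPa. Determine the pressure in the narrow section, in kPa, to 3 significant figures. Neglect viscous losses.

P₂ ≈ 164 kPa

Continuity gives A₁v₁ = A₂v₂, so v₂ = (16.8 cm²)/(1.43 cm²) × 1.84 m/s = 21.6 m/s.
The pipe is horizontal, so Bernoulli reduces to P₁ + ½ρv₁² = P₂ + ½ρv₂².
P₂ = P₁ − ½ρ(v₂² − v₁²) = 404000 − ½·1040·(21.6² − 1.84²) = 404000 − 240000 = 164000 Pa.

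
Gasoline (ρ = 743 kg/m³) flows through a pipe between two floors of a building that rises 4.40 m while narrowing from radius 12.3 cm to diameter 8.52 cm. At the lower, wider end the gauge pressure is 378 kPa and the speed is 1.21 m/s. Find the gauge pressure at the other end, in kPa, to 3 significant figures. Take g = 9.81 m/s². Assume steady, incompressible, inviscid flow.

Mass conservation (A₁v₁ = A₂v₂) gives v₂ = 1.21 × 475/57.0 = 10.1 m/s.
Energy conservation along the streamline gives P₂ = P₁ − ½ρ(v₂² − v₁²) − ρg(h₂ − h₁).
P₂ = 378000 + ½·743·(1.21² − 10.1²) − 743·9.81·(+4.40) = 378000 + (-37300) − (32100) = 309000 Pa.

P₂ ≈ 309 kPa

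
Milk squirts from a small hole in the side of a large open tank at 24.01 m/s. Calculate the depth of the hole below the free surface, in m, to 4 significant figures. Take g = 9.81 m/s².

h ≈ 29.38 m

Torricelli: v = √(2gh), so h = v²/(2g).
h = 24.01²/(2·9.81) = 576.5/19.62 = 29.38 m.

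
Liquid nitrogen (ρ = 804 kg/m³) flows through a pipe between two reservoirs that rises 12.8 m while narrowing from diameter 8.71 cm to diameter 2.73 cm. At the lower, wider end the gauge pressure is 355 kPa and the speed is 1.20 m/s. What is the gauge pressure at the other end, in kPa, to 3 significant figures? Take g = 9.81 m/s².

Mass conservation (A₁v₁ = A₂v₂) gives v₂ = 1.20 × 59.6/5.85 = 12.2 m/s.
Bernoulli: P₁ + ½ρv₁² + ρg h₁ = P₂ + ½ρv₂² + ρg h₂, so P₂ = P₁ + ½ρ(v₁² − v₂²) − ρg(h₂ − h₁).
P₂ = 355000 + ½·804·(1.20² − 12.2²) − 804·9.81·(+12.8) = 355000 + (-59400) − (101000) = 195000 Pa.

P₂ = 195 kPa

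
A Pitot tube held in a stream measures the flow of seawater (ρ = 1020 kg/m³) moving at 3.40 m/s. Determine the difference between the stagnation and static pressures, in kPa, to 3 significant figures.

The dynamic pressure equals the rise in static pressure at the stagnation point: ΔP = ½ρv².
ΔP = ½·1020·3.40² = 5900 Pa.

ΔP ≈ 5.90 kPa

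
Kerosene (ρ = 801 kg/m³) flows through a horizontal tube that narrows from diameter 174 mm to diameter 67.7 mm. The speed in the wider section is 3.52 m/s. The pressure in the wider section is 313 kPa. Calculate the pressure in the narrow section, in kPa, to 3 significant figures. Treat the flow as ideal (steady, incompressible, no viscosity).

Mass conservation (A₁v₁ = A₂v₂) gives v₂ = 3.52 × 238/36.0 = 23.3 m/s.
With no height change, Bernoulli's equation is P₁ + ½ρv₁² = P₂ + ½ρv₂².
P₂ = P₁ − ½ρ(v₂² − v₁²) = 313000 − ½·801·(23.3² − 3.52²) = 313000 − 212000 = 101000 Pa.

101 kPa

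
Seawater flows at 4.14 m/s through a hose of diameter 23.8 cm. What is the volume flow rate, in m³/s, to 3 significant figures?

Q = A·v = 0.0445 m² × 4.14 m/s = 0.184 m³/s.

Q = 0.184 m³/s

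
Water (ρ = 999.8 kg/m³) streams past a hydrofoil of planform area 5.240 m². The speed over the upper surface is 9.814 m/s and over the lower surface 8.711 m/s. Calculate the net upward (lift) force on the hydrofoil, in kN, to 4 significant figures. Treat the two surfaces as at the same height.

With equal heights on the two surfaces, Bernoulli gives P_lower − P_upper = ½ρ(v_upper² − v_lower²).
ΔP = ½·999.8·(9.814² − 8.711²) = 10210 Pa.
Lift = ΔP · A = 10210 × 5.240 = 53520 N.

53.52 kN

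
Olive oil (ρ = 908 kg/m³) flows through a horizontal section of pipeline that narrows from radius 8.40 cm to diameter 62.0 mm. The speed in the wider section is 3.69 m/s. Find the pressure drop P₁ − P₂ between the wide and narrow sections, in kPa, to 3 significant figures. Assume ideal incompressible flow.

Continuity gives A₁v₁ = A₂v₂, so v₂ = (222 cm²)/(30.2 cm²) × 3.69 m/s = 27.1 m/s.
With no height change, Bernoulli's equation is P₁ + ½ρv₁² = P₂ + ½ρv₂².
P₁ − P₂ = ½·908·(27.1² − 3.69²) = ½·908·720 = 327000 Pa.

ΔP ≈ 327 kPa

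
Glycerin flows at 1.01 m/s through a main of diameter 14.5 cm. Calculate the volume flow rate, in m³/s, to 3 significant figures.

Q = A·v = 0.0165 m² × 1.01 m/s = 0.0167 m³/s.

Q ≈ 0.0167 m³/s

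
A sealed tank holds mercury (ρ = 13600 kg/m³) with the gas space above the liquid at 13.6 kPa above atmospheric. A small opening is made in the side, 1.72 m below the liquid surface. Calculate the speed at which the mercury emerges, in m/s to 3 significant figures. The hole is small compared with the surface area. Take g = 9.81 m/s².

Take point 1 at the surface (v₁ ≈ 0) and point 2 at the hole (at atmospheric pressure). Bernoulli: P₁ + ρg h = P_atm + ½ρv₂².
With P₁ − P_atm = 13600 Pa, v₂ = √(2gh + 2ΔP/ρ) = √(2·9.81·1.72 + 2·13600/13600) = 5.98 m/s.

5.98 m/s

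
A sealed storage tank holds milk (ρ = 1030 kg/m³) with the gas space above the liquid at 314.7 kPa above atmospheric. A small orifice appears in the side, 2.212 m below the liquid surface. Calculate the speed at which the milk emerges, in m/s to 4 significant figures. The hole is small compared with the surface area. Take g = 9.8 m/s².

Take point 1 at the surface (v₁ ≈ 0) and point 2 at the hole (at atmospheric pressure). Bernoulli: P₁ + ρg h = P_atm + ½ρv₂².
With P₁ − P_atm = 314700 Pa, v₂ = √(2gh + 2ΔP/ρ) = √(2·9.8·2.212 + 2·314700/1030) = 25.58 m/s.

v ≈ 25.58 m/s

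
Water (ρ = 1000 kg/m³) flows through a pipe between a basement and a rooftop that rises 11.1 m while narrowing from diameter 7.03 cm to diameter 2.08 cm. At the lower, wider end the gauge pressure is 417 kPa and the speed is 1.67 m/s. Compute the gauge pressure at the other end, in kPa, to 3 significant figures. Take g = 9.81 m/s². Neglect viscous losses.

P₂ = 128 kPa

Mass conservation (A₁v₁ = A₂v₂) gives v₂ = 1.67 × 38.8/3.40 = 19.1 m/s.
Applying Bernoulli between the two ends and solving for P₂: P₂ = P₁ + ½ρ(v₁² − v₂²) − ρgΔh.
P₂ = 417000 + ½·1000·(1.67² − 19.1²) − 1000·9.81·(+11.1) = 417000 + (-181000) − (109000) = 128000 Pa.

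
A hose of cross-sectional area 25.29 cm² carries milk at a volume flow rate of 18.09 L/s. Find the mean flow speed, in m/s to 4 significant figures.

v ≈ 7.153 m/s

Q = 18.09 L/s = 0.01809 m³/s.
v = Q/A = 0.01809 / 0.002529 = 7.153 m/s.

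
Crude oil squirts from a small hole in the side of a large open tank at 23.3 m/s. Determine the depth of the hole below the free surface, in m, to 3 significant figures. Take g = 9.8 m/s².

Inverting v = √(2gh) gives h = v² / 2g.
h = 23.3²/(2·9.8) = 543/19.60 = 27.7 m.

h ≈ 27.7 m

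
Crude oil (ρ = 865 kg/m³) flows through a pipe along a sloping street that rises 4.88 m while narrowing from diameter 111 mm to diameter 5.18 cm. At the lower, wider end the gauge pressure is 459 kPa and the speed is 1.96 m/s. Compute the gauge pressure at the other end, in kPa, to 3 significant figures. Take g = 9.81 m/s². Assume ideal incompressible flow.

P₂ = 384 kPa

Mass conservation (A₁v₁ = A₂v₂) gives v₂ = 1.96 × 96.8/21.1 = 9.00 m/s.
Applying Bernoulli between the two ends and solving for P₂: P₂ = P₁ + ½ρ(v₁² − v₂²) − ρgΔh.
P₂ = 459000 + ½·865·(1.96² − 9.00²) − 865·9.81·(+4.88) = 459000 + (-33400) − (41400) = 384000 Pa.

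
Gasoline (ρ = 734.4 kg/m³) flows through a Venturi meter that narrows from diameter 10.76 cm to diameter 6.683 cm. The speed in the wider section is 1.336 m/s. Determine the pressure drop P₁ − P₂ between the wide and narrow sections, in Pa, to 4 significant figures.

3749 Pa

The volume flow rate is constant, so v₂ = (A₁/A₂)v₁ = (90.93/35.08)·1.336 = 3.463 m/s.
With no height change, Bernoulli's equation is P₁ + ½ρv₁² = P₂ + ½ρv₂².
P₁ − P₂ = ½·734.4·(3.463² − 1.336²) = ½·734.4·10.21 = 3749 Pa.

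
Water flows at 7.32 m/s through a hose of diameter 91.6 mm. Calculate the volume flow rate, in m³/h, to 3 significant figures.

Q = A·v = 0.00659 m² × 7.32 m/s = 0.0482 m³/s.
Converting: 0.0482 m³/s × 3600 = 174 m³/h.

174 m³/h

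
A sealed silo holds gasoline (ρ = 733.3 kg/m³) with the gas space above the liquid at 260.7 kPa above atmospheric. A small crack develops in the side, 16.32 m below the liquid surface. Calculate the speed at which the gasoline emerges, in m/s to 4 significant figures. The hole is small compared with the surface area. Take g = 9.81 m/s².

Take point 1 at the surface (v₁ ≈ 0) and point 2 at the hole (at atmospheric pressure). Bernoulli: P₁ + ρg h = P_atm + ½ρv₂².
With P₁ − P_atm = 260700 Pa, v₂ = √(2gh + 2ΔP/ρ) = √(2·9.81·16.32 + 2·260700/733.3) = 32.11 m/s.

32.11 m/s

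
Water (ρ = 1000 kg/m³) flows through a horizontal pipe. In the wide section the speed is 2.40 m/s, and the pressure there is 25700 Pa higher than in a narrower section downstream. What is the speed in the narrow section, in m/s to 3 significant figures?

Horizontal Bernoulli: P₁ + ½ρv₁² = P₂ + ½ρv₂², so v₂² = v₁² + 2(P₁ − P₂)/ρ.
v₂ = √(2.40² + 2·25700/1000) = √(5.76 + 51.4) = 7.56 m/s.

7.56 m/s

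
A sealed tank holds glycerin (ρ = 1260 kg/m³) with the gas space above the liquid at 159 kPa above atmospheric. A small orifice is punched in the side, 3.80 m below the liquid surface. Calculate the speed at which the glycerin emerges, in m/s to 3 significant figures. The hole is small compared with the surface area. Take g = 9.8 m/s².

Take point 1 at the surface (v₁ ≈ 0) and point 2 at the hole (at atmospheric pressure). Bernoulli: P₁ + ρg h = P_atm + ½ρv₂².
With P₁ − P_atm = 159000 Pa, v₂ = √(2gh + 2ΔP/ρ) = √(2·9.8·3.80 + 2·159000/1260) = 18.1 m/s.

v ≈ 18.1 m/s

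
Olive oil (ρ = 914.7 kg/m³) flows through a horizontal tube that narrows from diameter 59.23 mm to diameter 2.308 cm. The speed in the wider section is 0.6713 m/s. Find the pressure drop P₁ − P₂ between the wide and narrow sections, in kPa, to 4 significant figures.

Mass conservation (A₁v₁ = A₂v₂) gives v₂ = 0.6713 × 27.55/4.184 = 4.421 m/s.
Bernoulli (h₁ = h₂): P₁ − P₂ = ½ρ(v₂² − v₁²).
P₁ − P₂ = ½·914.7·(4.421² − 0.6713²) = ½·914.7·19.10 = 8733 Pa.

ΔP ≈ 8.733 kPa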